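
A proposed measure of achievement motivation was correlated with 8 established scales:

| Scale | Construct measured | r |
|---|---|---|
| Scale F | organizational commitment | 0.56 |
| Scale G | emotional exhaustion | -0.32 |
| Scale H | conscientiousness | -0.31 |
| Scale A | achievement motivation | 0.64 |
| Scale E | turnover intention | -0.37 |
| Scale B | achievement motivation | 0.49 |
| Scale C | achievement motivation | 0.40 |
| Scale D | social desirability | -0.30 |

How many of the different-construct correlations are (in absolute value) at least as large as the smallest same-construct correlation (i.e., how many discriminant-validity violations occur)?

Convergent (same construct = achievement motivation): Scale A, Scale B, Scale C.
Smallest convergent = 0.40. Discriminant |r|: 0.56, 0.32, 0.31, 0.37, 0.30; count ≥ 0.40 → 1.

1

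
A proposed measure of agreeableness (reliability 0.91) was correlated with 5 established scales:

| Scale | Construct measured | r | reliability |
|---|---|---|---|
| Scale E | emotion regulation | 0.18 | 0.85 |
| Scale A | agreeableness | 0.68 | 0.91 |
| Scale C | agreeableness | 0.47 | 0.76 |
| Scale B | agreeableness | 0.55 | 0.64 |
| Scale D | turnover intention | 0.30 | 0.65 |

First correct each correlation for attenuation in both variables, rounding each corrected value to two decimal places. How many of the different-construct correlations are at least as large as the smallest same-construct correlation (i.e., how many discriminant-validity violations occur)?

Disattenuated r (r / √(r_scale · r_new)):
  Scale E (disc): 0.18 / √(0.85·0.91) = 0.20
  Scale A (conv): 0.68 / √(0.91·0.91) = 0.75
  Scale C (conv): 0.47 / √(0.76·0.91) = 0.57
  Scale B (conv): 0.55 / √(0.64·0.91) = 0.72
  Scale D (disc): 0.30 / √(0.65·0.91) = 0.39
Smallest convergent = 0.57. Discriminant values: 0.20, 0.39; count ≥ 0.57 → 0.

0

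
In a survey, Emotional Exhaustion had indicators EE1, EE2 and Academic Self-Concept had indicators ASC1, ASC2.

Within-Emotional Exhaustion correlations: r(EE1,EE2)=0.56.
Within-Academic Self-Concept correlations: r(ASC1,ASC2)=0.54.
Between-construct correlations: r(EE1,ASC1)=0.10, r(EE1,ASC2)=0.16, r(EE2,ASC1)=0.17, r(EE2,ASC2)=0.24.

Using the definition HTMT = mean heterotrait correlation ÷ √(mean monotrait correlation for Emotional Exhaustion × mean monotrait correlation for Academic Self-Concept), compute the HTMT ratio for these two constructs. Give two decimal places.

Mean between = 0.67/4 = 0.1675.
Mean within-EE = 0.56/1 = 0.5600; mean within-ASC = 0.54/1 = 0.5400.
Geometric mean = √(0.5600 × 0.5400) = 0.5499.
HTMT = 0.1675 / 0.5499 = 0.30.

0.30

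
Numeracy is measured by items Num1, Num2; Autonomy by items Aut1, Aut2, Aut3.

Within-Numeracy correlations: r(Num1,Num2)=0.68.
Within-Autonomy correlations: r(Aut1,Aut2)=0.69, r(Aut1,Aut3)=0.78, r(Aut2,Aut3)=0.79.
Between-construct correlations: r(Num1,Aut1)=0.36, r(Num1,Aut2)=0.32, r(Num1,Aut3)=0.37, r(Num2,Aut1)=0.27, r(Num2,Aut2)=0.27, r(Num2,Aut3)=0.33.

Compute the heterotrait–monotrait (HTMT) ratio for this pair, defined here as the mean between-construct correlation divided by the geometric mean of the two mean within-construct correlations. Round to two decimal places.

Between-construct mean = 1.92/6 = 0.3200.
Mean within-Num = 0.68/1 = 0.6800; mean within-Aut = 2.26/3 = 0.7533.
Geometric mean = √(0.6800 × 0.7533) = 0.7157.
HTMT = 0.3200 / 0.7157 = 0.45.

0.45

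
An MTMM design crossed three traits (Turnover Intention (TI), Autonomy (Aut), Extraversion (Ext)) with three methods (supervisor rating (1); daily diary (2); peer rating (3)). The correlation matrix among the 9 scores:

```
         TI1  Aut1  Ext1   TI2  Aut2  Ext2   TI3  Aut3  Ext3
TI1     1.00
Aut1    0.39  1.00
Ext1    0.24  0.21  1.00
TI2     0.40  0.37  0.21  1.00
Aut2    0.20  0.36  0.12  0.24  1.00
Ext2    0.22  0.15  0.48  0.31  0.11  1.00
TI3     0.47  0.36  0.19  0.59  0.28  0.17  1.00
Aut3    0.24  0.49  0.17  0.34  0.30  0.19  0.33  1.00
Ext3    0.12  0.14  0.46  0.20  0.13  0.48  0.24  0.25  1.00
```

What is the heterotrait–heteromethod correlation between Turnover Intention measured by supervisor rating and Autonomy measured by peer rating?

0.24

Different traits and methods: r(TI1, Aut3) = 0.24.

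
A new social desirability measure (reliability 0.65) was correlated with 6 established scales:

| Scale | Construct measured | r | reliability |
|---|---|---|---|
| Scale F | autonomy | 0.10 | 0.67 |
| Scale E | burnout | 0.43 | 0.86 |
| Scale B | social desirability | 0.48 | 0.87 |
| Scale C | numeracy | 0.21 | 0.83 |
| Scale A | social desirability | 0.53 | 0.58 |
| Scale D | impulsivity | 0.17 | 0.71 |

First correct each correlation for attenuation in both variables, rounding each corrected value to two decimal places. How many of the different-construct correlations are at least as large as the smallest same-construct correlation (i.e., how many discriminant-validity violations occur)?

Disattenuated r (r / √(r_scale · r_new)):
  Scale F (disc): 0.10 / √(0.67·0.65) = 0.15
  Scale E (disc): 0.43 / √(0.86·0.65) = 0.58
  Scale B (conv): 0.48 / √(0.87·0.65) = 0.64
  Scale C (disc): 0.21 / √(0.83·0.65) = 0.29
  Scale A (conv): 0.53 / √(0.58·0.65) = 0.86
  Scale D (disc): 0.17 / √(0.71·0.65) = 0.25
Smallest convergent = 0.64. Discriminant values: 0.15, 0.58, 0.29, 0.25; count ≥ 0.64 → 0.

0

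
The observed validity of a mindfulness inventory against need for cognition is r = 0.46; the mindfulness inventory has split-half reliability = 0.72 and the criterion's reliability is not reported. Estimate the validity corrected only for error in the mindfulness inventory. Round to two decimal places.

0.54

Single correction: r_c = r_obs / √r_xx = 0.46 / √0.72 = 0.46 / 0.8485 ≈ 0.54.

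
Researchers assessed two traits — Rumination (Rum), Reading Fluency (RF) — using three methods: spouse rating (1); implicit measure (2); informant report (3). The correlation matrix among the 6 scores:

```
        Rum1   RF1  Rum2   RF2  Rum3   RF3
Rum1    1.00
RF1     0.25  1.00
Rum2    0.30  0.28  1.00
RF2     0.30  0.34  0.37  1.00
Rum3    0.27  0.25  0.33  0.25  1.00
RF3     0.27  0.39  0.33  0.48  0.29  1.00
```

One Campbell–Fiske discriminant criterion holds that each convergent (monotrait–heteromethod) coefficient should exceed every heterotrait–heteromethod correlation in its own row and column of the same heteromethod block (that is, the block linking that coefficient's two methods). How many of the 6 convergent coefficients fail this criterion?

Convergent coefficients and their comparison sets:
Rum (methods 1·2): 0.30 vs {0.30, 0.28} → fail.
Rum (methods 1·3): 0.27 vs {0.27, 0.25} → fail.
Rum (methods 2·3): 0.33 vs {0.33, 0.25} → fail.
RF (methods 1·2): 0.34 vs {0.28, 0.30} → pass.
RF (methods 1·3): 0.39 vs {0.25, 0.27} → pass.
RF (methods 2·3): 0.48 vs {0.25, 0.33} → pass.
3 of 6 fail.

3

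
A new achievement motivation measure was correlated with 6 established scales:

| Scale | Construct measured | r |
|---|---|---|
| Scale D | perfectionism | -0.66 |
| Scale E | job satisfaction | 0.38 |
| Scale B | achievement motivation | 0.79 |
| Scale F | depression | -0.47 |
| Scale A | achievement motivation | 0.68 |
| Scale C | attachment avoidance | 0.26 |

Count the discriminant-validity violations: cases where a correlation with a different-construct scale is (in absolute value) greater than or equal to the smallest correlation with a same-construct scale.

0

Convergent (same construct = achievement motivation): Scale B, Scale A.
Smallest convergent = 0.68. Discriminant |r|: 0.66, 0.38, 0.47, 0.26; count ≥ 0.68 → 0.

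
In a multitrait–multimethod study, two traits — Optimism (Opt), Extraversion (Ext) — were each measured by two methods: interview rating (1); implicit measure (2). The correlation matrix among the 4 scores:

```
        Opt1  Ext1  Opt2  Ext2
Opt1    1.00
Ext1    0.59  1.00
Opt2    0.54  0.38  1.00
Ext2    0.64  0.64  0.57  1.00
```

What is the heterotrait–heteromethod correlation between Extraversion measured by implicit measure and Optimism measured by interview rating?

Different traits and methods: r(Ext2, Opt1) = 0.64.

0.64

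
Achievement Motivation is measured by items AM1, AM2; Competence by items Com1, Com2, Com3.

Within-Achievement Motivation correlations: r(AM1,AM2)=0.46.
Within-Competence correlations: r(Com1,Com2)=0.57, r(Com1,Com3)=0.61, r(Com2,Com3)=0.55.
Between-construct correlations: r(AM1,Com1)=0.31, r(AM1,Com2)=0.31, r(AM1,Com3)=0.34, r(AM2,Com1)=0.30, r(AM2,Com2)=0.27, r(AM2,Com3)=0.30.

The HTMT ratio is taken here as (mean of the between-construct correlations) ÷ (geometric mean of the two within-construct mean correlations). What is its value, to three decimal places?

Between-construct mean = 1.83/6 = 0.3050.
Mean within-AM = 0.46/1 = 0.4600; mean within-Com = 1.73/3 = 0.5767.
Geometric mean = √(0.4600 × 0.5767) = 0.5151.
HTMT = 0.3050 / 0.5151 = 0.592.

0.592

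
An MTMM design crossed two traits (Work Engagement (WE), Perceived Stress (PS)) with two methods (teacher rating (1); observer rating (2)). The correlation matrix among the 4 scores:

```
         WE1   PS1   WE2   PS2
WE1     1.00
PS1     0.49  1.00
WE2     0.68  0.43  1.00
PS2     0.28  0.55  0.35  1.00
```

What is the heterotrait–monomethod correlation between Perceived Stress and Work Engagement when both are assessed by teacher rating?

0.49

Different traits, same method: r(PS1, WE1) = 0.49.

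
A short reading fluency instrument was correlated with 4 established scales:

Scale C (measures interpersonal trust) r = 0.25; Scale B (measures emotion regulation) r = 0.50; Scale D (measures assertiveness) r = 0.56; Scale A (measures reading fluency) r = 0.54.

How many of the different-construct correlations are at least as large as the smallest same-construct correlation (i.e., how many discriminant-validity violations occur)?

Convergent (same construct = reading fluency): Scale A.
Smallest convergent = 0.54. Discriminant values: 0.25, 0.50, 0.56; count ≥ 0.54 → 1.

1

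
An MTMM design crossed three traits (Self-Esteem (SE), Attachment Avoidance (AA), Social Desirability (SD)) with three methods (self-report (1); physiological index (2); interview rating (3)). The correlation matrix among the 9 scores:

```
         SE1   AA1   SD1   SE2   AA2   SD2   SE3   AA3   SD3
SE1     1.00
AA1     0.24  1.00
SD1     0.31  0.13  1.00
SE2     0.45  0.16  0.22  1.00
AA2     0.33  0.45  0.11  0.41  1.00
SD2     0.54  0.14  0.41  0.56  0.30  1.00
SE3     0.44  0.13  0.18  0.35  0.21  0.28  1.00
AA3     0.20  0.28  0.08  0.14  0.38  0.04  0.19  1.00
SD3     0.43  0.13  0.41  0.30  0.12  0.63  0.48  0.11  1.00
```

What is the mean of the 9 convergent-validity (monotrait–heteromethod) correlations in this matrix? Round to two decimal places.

0.42

Convergent values: 0.45, 0.44, 0.35, 0.45, 0.28, 0.38, 0.41, 0.41, 0.63; mean = 3.80/9 = 0.42.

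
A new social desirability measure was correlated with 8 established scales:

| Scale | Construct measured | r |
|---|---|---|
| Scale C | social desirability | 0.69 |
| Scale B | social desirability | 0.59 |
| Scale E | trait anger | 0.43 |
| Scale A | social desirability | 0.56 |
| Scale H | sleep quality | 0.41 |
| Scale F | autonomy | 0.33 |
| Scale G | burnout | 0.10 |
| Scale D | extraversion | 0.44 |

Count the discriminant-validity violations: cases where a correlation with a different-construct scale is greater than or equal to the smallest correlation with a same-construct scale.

0

Convergent (same construct = social desirability): Scale C, Scale B, Scale A.
Smallest convergent = 0.56. Discriminant values: 0.43, 0.41, 0.33, 0.10, 0.44; count ≥ 0.56 → 0.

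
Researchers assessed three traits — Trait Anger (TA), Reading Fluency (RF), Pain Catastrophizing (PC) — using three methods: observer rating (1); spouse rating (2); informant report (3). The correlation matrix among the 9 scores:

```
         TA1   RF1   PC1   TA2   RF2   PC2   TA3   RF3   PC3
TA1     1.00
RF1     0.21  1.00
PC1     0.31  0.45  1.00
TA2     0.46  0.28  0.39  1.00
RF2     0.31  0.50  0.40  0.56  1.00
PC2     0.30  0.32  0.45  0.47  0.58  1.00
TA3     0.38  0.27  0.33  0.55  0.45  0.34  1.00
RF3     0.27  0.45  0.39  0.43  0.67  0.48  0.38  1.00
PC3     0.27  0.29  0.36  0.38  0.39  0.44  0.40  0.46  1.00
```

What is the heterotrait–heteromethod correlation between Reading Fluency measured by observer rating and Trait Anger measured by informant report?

Different traits and methods: r(RF1, TA3) = 0.27.

0.27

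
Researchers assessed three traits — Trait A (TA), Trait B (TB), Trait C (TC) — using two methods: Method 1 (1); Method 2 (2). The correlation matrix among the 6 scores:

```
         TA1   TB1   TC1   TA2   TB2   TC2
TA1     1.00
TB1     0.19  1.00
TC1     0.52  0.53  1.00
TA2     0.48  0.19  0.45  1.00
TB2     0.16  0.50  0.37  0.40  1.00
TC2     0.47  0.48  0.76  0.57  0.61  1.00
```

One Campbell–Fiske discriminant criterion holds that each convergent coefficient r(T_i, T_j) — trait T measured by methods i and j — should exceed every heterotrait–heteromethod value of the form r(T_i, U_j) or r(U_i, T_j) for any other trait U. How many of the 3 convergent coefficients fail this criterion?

Convergent coefficients and their comparison sets:
TA (methods 1·2): 0.48 vs {0.16, 0.19, 0.47, 0.45} → pass.
TB (methods 1·2): 0.50 vs {0.19, 0.16, 0.48, 0.37} → pass.
TC (methods 1·2): 0.76 vs {0.45, 0.47, 0.37, 0.48} → pass.
0 of 3 fail.

0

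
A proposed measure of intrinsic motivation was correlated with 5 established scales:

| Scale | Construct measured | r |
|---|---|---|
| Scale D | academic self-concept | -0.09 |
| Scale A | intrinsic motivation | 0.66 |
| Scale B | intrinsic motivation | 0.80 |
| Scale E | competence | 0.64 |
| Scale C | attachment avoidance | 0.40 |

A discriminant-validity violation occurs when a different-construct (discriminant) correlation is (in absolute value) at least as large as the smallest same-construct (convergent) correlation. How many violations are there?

Convergent (same construct = intrinsic motivation): Scale A, Scale B.
Smallest convergent = 0.66. Discriminant |r|: 0.09, 0.64, 0.40; count ≥ 0.66 → 0.

0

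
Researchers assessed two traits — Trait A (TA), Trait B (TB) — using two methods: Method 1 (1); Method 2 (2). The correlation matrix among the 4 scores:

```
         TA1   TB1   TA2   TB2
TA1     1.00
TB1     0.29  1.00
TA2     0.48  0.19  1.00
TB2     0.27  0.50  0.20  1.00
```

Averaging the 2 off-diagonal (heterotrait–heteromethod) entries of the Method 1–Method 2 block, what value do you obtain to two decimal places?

0.23

HTHM values (method 1 × method 2): 0.27, 0.19; mean = 0.46/2 = 0.23.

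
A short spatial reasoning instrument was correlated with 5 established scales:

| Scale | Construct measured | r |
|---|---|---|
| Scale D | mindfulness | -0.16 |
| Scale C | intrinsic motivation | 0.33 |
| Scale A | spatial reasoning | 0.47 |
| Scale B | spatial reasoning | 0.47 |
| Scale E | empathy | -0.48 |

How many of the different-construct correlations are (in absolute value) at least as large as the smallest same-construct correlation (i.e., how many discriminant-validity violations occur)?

Convergent (same construct = spatial reasoning): Scale A, Scale B.
Smallest convergent = 0.47. Discriminant |r|: 0.16, 0.33, 0.48; count ≥ 0.47 → 1.

1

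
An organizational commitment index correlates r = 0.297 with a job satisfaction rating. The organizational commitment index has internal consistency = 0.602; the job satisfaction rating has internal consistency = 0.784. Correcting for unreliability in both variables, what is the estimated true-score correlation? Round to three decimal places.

r_true = r_obs / √(r_xx · r_yy) = 0.297 / √(0.602 × 0.784) = 0.297 / √0.471968 = 0.297 / 0.6870 ≈ 0.432.

0.432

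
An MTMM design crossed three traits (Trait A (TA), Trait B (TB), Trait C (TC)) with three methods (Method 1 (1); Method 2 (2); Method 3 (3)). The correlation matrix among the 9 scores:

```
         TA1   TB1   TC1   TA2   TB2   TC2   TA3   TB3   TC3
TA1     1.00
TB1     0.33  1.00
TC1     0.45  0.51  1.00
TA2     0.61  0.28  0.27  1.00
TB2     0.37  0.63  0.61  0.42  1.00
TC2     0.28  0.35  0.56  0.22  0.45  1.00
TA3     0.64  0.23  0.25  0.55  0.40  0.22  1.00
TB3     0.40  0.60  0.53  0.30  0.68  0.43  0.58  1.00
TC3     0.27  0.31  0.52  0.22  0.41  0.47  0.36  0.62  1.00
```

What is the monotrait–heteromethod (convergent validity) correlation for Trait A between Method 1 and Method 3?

Same trait (TA), different methods: r(TA1, TA3) = 0.64.

0.64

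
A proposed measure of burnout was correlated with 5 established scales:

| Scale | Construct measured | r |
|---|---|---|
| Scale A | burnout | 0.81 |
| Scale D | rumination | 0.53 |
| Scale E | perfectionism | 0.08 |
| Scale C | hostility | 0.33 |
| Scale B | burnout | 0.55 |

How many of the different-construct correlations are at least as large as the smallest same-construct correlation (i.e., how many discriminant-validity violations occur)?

0

Convergent (same construct = burnout): Scale A, Scale B.
Smallest convergent = 0.55. Discriminant values: 0.53, 0.08, 0.33; count ≥ 0.55 → 0.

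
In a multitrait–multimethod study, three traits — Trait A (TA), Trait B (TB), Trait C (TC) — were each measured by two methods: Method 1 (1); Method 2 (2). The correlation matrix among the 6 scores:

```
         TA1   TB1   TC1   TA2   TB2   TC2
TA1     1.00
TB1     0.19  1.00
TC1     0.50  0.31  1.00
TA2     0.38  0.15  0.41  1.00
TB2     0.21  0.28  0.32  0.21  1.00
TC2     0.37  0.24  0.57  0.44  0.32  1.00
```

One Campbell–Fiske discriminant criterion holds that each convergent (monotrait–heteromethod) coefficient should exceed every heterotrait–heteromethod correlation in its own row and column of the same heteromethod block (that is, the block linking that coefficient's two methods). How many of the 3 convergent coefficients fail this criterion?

2

Each convergent coefficient versus the relevant comparison correlations:
TA (methods 1·2): 0.38 vs {0.21, 0.15, 0.37, 0.41} → fail.
TB (methods 1·2): 0.28 vs {0.15, 0.21, 0.24, 0.32} → fail.
TC (methods 1·2): 0.57 vs {0.41, 0.37, 0.32, 0.24} → pass.
2 of 3 fail.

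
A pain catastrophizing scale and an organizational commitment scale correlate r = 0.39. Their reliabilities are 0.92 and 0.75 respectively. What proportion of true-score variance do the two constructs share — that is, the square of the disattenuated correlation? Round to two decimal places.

Disattenuated r = 0.39 / √(0.92 × 0.75) = 0.39 / 0.8307 = 0.4695.
Shared true-score variance = 0.4695² = 0.2204 ≈ 0.22.

0.22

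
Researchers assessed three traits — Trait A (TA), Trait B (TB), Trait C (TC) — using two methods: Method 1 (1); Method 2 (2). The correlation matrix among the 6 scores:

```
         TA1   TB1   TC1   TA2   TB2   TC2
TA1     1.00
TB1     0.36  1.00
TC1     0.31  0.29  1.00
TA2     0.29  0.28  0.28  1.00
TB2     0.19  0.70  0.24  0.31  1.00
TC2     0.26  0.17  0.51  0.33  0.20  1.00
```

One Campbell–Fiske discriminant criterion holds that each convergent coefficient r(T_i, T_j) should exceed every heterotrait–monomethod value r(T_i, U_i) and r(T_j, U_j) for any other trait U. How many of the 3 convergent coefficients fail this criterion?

Convergent coefficients and their comparison sets:
TA (methods 1·2): 0.29 vs {0.36, 0.31, 0.31, 0.33} → fail.
TB (methods 1·2): 0.70 vs {0.36, 0.31, 0.29, 0.20} → pass.
TC (methods 1·2): 0.51 vs {0.31, 0.33, 0.29, 0.20} → pass.
1 of 3 fail.

1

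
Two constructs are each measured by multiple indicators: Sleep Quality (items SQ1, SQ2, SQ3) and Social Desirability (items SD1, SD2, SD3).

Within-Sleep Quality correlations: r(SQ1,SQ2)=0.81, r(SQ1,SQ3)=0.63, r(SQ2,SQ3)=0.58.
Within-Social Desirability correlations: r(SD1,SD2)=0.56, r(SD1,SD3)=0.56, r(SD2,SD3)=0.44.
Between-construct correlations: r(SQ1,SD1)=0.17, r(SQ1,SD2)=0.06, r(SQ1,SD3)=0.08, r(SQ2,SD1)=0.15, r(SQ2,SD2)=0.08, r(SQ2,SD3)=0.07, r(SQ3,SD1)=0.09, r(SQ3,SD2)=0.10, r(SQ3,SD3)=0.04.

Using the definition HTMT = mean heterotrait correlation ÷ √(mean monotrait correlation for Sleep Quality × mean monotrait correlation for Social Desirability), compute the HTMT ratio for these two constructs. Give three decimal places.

Mean between = 0.84/9 = 0.0933.
Mean within-SQ = 2.02/3 = 0.6733; mean within-SD = 1.56/3 = 0.5200.
Geometric mean = √(0.6733 × 0.5200) = 0.5917.
HTMT = 0.0933 / 0.5917 = 0.158.

0.158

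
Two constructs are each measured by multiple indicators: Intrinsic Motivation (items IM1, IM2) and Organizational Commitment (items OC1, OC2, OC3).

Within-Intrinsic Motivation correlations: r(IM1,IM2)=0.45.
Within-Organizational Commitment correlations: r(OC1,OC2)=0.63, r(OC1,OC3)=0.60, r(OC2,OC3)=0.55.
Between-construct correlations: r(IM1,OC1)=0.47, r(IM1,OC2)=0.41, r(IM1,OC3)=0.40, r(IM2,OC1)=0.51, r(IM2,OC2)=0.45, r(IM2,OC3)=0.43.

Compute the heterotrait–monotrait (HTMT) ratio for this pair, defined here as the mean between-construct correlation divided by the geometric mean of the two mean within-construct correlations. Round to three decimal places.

Between-construct mean = 2.67/6 = 0.4450.
Mean within-IM = 0.45/1 = 0.4500; mean within-OC = 1.78/3 = 0.5933.
Geometric mean = √(0.4500 × 0.5933) = 0.5167.
HTMT = 0.4450 / 0.5167 = 0.861.

0.861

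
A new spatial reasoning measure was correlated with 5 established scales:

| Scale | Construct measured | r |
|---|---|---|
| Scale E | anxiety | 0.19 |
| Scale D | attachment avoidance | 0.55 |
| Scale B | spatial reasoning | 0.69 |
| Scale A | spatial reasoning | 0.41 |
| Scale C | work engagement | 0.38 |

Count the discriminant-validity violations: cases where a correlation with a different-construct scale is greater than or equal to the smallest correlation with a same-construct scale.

1

Convergent (same construct = spatial reasoning): Scale B, Scale A.
Smallest convergent = 0.41. Discriminant values: 0.19, 0.55, 0.38; count ≥ 0.41 → 1.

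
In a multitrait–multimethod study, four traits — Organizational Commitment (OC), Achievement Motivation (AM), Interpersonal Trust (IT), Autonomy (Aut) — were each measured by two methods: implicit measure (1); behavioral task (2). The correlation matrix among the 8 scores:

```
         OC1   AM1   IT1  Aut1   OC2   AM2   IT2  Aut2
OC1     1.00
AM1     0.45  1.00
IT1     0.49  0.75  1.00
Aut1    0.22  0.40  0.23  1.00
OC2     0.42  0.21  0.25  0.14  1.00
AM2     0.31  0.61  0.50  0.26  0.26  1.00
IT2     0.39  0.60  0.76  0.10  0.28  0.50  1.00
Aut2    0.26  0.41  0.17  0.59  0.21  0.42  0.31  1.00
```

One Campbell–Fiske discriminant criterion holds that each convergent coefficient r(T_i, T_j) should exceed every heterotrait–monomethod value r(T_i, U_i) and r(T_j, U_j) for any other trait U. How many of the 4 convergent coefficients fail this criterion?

2

Convergent coefficients and their comparison sets:
OC (methods 1·2): 0.42 vs {0.45, 0.26, 0.49, 0.28, 0.22, 0.21} → fail.
AM (methods 1·2): 0.61 vs {0.45, 0.26, 0.75, 0.50, 0.40, 0.42} → fail.
IT (methods 1·2): 0.76 vs {0.49, 0.28, 0.75, 0.50, 0.23, 0.31} → pass.
Aut (methods 1·2): 0.59 vs {0.22, 0.21, 0.40, 0.42, 0.23, 0.31} → pass.
2 of 4 fail.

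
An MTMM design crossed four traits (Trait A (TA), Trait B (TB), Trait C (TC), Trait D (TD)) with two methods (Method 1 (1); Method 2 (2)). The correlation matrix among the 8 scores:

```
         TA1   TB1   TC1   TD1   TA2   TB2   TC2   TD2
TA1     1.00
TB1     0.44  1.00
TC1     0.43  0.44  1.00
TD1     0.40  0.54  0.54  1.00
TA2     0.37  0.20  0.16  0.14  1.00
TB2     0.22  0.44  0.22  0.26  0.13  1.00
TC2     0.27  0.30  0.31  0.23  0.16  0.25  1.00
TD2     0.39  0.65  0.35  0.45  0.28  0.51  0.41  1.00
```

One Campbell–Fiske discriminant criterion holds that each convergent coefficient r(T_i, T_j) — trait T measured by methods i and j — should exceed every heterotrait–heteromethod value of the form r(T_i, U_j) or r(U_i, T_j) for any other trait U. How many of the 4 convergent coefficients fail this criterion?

Convergent coefficients and their comparison sets:
TA (methods 1·2): 0.37 vs {0.22, 0.20, 0.27, 0.16, 0.39, 0.14} → fail.
TB (methods 1·2): 0.44 vs {0.20, 0.22, 0.30, 0.22, 0.65, 0.26} → fail.
TC (methods 1·2): 0.31 vs {0.16, 0.27, 0.22, 0.30, 0.35, 0.23} → fail.
TD (methods 1·2): 0.45 vs {0.14, 0.39, 0.26, 0.65, 0.23, 0.35} → fail.
4 of 4 fail.

4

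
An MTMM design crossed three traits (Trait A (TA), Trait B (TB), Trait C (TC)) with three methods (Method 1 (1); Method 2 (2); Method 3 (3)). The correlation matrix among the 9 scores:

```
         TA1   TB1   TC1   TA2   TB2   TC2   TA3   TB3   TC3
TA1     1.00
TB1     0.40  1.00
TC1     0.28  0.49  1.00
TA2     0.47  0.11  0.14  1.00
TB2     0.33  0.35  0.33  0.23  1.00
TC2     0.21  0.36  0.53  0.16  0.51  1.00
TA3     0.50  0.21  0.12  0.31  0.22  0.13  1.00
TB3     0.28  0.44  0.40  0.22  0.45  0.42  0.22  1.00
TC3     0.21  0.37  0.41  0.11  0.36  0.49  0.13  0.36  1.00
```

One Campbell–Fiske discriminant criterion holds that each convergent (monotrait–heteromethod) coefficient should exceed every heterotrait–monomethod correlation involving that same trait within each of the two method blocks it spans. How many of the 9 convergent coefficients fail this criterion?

Each convergent coefficient versus the relevant comparison correlations:
TA (methods 1·2): 0.47 vs {0.40, 0.23, 0.28, 0.16} → pass.
TA (methods 1·3): 0.50 vs {0.40, 0.22, 0.28, 0.13} → pass.
TA (methods 2·3): 0.31 vs {0.23, 0.22, 0.16, 0.13} → pass.
TB (methods 1·2): 0.35 vs {0.40, 0.23, 0.49, 0.51} → fail.
TB (methods 1·3): 0.44 vs {0.40, 0.22, 0.49, 0.36} → fail.
TB (methods 2·3): 0.45 vs {0.23, 0.22, 0.51, 0.36} → fail.
TC (methods 1·2): 0.53 vs {0.28, 0.16, 0.49, 0.51} → pass.
TC (methods 1·3): 0.41 vs {0.28, 0.13, 0.49, 0.36} → fail.
TC (methods 2·3): 0.49 vs {0.16, 0.13, 0.51, 0.36} → fail.
5 of 9 fail.

5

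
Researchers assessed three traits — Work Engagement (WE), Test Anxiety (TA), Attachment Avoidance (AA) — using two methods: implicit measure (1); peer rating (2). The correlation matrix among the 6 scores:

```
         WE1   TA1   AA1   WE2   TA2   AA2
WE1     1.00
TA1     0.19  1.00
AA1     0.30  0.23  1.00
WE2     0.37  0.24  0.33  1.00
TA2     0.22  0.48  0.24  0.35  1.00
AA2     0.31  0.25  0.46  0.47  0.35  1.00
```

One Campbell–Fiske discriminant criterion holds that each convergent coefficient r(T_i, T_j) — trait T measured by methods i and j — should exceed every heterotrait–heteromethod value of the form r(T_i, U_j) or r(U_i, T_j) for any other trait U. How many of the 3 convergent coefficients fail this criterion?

Convergent coefficients and their comparison sets:
WE (methods 1·2): 0.37 vs {0.22, 0.24, 0.31, 0.33} → pass.
TA (methods 1·2): 0.48 vs {0.24, 0.22, 0.25, 0.24} → pass.
AA (methods 1·2): 0.46 vs {0.33, 0.31, 0.24, 0.25} → pass.
0 of 3 fail.

0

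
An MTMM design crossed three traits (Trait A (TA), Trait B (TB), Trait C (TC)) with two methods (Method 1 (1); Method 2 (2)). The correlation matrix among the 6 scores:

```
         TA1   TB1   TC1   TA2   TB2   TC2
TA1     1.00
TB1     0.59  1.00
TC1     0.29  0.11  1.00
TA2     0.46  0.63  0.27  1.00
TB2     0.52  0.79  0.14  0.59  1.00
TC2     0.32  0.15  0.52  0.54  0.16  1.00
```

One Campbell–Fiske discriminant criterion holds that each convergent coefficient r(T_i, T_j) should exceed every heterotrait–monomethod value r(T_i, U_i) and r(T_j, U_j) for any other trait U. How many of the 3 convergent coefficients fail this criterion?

2

Each convergent coefficient versus the relevant comparison correlations:
TA (methods 1·2): 0.46 vs {0.59, 0.59, 0.29, 0.54} → fail.
TB (methods 1·2): 0.79 vs {0.59, 0.59, 0.11, 0.16} → pass.
TC (methods 1·2): 0.52 vs {0.29, 0.54, 0.11, 0.16} → fail.
2 of 3 fail.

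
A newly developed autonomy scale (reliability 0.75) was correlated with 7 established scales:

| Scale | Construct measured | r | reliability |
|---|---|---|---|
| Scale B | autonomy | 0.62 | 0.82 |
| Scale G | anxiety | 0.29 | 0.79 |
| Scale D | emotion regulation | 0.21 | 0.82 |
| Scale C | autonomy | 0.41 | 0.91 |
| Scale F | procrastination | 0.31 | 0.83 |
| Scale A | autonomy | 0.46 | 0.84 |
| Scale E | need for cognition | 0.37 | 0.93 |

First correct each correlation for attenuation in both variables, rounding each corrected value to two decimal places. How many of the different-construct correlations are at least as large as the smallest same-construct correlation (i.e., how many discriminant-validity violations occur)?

Disattenuated r (r / √(r_scale · r_new)):
  Scale B (conv): 0.62 / √(0.82·0.75) = 0.79
  Scale G (disc): 0.29 / √(0.79·0.75) = 0.38
  Scale D (disc): 0.21 / √(0.82·0.75) = 0.27
  Scale C (conv): 0.41 / √(0.91·0.75) = 0.50
  Scale F (disc): 0.31 / √(0.83·0.75) = 0.39
  Scale A (conv): 0.46 / √(0.84·0.75) = 0.58
  Scale E (disc): 0.37 / √(0.93·0.75) = 0.44
Smallest convergent = 0.50. Discriminant values: 0.38, 0.27, 0.39, 0.44; count ≥ 0.50 → 0.

0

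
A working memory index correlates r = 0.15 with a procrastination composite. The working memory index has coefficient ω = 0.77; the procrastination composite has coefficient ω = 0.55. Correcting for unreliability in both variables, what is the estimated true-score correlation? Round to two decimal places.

0.23

r_true = r_obs / √(r_xx · r_yy) = 0.15 / √(0.77 × 0.55) = 0.15 / √0.4235 = 0.15 / 0.6508 ≈ 0.23.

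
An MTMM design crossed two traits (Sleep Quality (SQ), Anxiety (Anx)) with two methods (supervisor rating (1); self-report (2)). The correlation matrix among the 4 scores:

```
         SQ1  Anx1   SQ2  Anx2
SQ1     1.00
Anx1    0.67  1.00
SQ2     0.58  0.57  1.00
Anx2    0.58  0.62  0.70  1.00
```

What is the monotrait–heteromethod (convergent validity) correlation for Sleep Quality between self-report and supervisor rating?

0.58

Same trait (SQ), different methods: r(SQ2, SQ1) = 0.58.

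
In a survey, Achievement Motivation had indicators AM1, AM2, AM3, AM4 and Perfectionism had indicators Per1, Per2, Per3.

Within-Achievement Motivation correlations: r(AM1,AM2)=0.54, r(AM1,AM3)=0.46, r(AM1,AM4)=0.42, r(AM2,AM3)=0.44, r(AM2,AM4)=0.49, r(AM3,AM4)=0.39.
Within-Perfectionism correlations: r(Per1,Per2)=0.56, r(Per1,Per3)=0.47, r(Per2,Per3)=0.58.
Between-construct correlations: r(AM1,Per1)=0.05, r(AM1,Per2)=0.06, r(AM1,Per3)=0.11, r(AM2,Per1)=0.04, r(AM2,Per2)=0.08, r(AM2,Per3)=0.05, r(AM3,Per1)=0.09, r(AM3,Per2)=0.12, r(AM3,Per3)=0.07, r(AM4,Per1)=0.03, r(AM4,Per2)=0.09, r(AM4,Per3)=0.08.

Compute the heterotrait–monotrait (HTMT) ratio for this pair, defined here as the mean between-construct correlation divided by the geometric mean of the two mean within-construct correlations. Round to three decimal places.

0.146

Mean heterotrait r = 0.87/12 = 0.0725.
Mean within-AM = 2.74/6 = 0.4567; mean within-Per = 1.61/3 = 0.5367.
Geometric mean = √(0.4567 × 0.5367) = 0.4951.
HTMT = 0.0725 / 0.4951 = 0.146.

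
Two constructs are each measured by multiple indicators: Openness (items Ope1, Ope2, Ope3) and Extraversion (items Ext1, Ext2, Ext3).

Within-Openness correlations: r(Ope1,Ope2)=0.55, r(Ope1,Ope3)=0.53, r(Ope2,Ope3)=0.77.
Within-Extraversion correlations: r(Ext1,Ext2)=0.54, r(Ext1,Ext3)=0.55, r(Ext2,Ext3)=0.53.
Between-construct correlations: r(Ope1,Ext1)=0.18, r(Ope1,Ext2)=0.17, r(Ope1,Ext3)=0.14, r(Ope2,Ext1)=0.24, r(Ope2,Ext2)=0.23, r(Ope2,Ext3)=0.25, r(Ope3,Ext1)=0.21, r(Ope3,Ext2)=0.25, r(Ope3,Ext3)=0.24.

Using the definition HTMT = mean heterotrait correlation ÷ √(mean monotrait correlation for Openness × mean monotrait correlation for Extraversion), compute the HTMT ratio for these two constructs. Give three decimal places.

0.368

Between-construct mean = 1.91/9 = 0.2122.
Mean within-Ope = 1.85/3 = 0.6167; mean within-Ext = 1.62/3 = 0.5400.
Geometric mean = √(0.6167 × 0.5400) = 0.5771.
HTMT = 0.2122 / 0.5771 = 0.368.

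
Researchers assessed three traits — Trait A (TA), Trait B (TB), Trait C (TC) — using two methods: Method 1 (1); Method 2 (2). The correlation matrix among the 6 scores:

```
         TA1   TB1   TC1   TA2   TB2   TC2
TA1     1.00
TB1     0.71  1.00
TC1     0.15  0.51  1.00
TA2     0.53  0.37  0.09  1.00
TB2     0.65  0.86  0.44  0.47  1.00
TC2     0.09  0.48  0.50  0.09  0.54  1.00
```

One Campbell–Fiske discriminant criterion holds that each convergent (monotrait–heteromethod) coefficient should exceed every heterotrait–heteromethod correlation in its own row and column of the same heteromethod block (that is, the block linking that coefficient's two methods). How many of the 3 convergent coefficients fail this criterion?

Checking each validity diagonal entry against its comparison values:
TA (methods 1·2): 0.53 vs {0.65, 0.37, 0.09, 0.09} → fail.
TB (methods 1·2): 0.86 vs {0.37, 0.65, 0.48, 0.44} → pass.
TC (methods 1·2): 0.50 vs {0.09, 0.09, 0.44, 0.48} → pass.
1 of 3 fail.

1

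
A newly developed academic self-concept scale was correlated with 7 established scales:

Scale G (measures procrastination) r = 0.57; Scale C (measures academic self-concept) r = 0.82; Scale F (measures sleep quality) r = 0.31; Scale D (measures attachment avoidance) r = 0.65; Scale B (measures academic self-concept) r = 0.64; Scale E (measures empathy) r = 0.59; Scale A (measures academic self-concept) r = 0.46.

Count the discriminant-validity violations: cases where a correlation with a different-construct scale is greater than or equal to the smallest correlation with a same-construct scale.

Convergent (same construct = academic self-concept): Scale C, Scale B, Scale A.
Smallest convergent = 0.46. Discriminant values: 0.57, 0.31, 0.65, 0.59; count ≥ 0.46 → 3.

3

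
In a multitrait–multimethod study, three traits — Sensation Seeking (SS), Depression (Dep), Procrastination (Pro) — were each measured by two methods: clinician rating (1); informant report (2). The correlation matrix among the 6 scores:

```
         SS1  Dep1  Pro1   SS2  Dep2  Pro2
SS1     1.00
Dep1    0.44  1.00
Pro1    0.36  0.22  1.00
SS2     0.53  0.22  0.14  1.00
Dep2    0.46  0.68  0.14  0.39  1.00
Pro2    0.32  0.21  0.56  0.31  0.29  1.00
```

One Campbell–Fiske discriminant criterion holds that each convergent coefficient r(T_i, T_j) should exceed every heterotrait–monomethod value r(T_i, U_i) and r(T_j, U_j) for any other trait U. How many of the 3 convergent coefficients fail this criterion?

0

Each convergent coefficient versus the relevant comparison correlations:
SS (methods 1·2): 0.53 vs {0.44, 0.39, 0.36, 0.31} → pass.
Dep (methods 1·2): 0.68 vs {0.44, 0.39, 0.22, 0.29} → pass.
Pro (methods 1·2): 0.56 vs {0.36, 0.31, 0.22, 0.29} → pass.
0 of 3 fail.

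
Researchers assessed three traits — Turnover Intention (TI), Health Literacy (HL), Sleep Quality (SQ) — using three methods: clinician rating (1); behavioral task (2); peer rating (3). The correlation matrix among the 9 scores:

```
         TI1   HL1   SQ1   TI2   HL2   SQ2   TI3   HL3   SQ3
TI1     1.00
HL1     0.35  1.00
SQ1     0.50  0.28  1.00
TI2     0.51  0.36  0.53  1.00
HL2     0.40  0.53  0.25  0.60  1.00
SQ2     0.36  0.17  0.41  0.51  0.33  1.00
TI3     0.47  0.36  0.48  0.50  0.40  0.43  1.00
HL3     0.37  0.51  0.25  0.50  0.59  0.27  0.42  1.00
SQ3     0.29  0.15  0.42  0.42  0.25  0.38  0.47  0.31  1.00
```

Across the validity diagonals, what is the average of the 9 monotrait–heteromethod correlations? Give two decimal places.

Convergent values: 0.51, 0.47, 0.50, 0.53, 0.51, 0.59, 0.41, 0.42, 0.38; mean = 4.32/9 = 0.48.

0.48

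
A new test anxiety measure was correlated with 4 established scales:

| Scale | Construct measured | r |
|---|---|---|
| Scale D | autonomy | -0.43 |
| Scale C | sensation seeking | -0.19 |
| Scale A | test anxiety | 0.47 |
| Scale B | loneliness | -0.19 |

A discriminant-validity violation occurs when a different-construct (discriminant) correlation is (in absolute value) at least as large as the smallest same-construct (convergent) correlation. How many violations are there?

Convergent (same construct = test anxiety): Scale A.
Smallest convergent = 0.47. Discriminant |r|: 0.43, 0.19, 0.19; count ≥ 0.47 → 0.

0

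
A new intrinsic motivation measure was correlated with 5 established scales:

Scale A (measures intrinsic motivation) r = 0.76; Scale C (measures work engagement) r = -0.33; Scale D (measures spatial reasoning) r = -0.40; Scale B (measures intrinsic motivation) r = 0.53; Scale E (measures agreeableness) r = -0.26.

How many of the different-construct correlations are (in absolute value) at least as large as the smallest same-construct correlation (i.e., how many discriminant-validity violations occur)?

0

Convergent (same construct = intrinsic motivation): Scale A, Scale B.
Smallest convergent = 0.53. Discriminant |r|: 0.33, 0.40, 0.26; count ≥ 0.53 → 0.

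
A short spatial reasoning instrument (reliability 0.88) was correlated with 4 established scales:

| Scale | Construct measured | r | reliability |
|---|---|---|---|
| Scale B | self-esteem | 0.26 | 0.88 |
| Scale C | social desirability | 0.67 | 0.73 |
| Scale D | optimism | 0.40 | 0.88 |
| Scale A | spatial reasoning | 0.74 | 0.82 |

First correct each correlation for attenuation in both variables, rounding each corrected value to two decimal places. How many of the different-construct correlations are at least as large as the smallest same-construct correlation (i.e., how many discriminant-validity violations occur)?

0

Disattenuated r (r / √(r_scale · r_new)):
  Scale B (disc): 0.26 / √(0.88·0.88) = 0.30
  Scale C (disc): 0.67 / √(0.73·0.88) = 0.84
  Scale D (disc): 0.40 / √(0.88·0.88) = 0.45
  Scale A (conv): 0.74 / √(0.82·0.88) = 0.87
Smallest convergent = 0.87. Discriminant values: 0.30, 0.84, 0.45; count ≥ 0.87 → 0.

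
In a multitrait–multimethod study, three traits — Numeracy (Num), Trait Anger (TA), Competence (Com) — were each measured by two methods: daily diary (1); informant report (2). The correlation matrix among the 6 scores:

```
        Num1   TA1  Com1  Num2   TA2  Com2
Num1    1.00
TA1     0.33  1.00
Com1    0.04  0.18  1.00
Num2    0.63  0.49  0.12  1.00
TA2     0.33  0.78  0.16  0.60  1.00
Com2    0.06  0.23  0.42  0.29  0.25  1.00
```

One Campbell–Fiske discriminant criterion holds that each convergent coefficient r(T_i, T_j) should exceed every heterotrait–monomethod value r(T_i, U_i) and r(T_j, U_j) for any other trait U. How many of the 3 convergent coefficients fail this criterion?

0

Convergent coefficients and their comparison sets:
Num (methods 1·2): 0.63 vs {0.33, 0.60, 0.04, 0.29} → pass.
TA (methods 1·2): 0.78 vs {0.33, 0.60, 0.18, 0.25} → pass.
Com (methods 1·2): 0.42 vs {0.04, 0.29, 0.18, 0.25} → pass.
0 of 3 fail.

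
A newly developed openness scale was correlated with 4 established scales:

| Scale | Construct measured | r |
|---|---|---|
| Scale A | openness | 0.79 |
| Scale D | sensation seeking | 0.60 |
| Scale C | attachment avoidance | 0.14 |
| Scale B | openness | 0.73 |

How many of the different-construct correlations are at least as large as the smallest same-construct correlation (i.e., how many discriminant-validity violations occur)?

Convergent (same construct = openness): Scale A, Scale B.
Smallest convergent = 0.73. Discriminant values: 0.60, 0.14; count ≥ 0.73 → 0.

0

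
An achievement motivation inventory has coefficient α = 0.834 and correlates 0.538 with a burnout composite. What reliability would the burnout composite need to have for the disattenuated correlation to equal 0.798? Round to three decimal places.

0.545

r_true = r_obs / √(r_xx · r_yy) ⇒ 0.798 = 0.538 / √(0.834 · r_yy).
√(0.834 · r_yy) = 0.538 / 0.798 = 0.6742; 0.834 · r_yy = 0.4545; r_yy = 0.4545 / 0.834 ≈ 0.545.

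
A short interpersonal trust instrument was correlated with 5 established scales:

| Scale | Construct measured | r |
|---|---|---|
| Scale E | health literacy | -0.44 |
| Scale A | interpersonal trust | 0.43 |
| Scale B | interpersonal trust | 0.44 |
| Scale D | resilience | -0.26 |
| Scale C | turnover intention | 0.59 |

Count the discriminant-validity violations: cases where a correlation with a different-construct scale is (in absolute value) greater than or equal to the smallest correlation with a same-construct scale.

Convergent (same construct = interpersonal trust): Scale A, Scale B.
Smallest convergent = 0.43. Discriminant |r|: 0.44, 0.26, 0.59; count ≥ 0.43 → 2.

2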